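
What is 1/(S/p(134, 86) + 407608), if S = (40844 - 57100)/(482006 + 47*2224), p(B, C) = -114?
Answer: 16716219/6813664598216 ≈ 2.4533e-6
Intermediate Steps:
S = -8128/293267 (S = -16256/(482006 + 104528) = -16256/586534 = -16256*1/586534 = -8128/293267 ≈ -0.027715)
1/(S/p(134, 86) + 407608) = 1/(-8128/293267/(-114) + 407608) = 1/(-8128/293267*(-1/114) + 407608) = 1/(4064/16716219 + 407608) = 1/(6813664598216/16716219) = 16716219/6813664598216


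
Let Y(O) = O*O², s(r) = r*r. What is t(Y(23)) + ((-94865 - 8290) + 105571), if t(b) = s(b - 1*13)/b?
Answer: 177115188/12167 ≈ 14557.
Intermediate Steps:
s(r) = r²
Y(O) = O³
t(b) = (-13 + b)²/b (t(b) = (b - 1*13)²/b = (b - 13)²/b = (-13 + b)²/b)
t(Y(23)) + ((-94865 - 8290) + 105571) = (-13 + 23³)²/(23³) + ((-94865 - 8290) + 105571) = (-13 + 12167)²/12167 + (-103155 + 105571) = (1/12167)*12154² + 2416 = (1/12167)*147719716 + 2416 = 147719716/12167 + 2416 = 177115188/12167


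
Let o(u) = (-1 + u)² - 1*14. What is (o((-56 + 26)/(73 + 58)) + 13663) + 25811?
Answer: 677198981/17161 ≈ 39462.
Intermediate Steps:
o(u) = -14 + (-1 + u)² (o(u) = (-1 + u)² - 14 = -14 + (-1 + u)²)
(o((-56 + 26)/(73 + 58)) + 13663) + 25811 = ((-14 + (-1 + (-56 + 26)/(73 + 58))²) + 13663) + 25811 = ((-14 + (-1 - 30/131)²) + 13663) + 25811 = ((-14 + (-161/131)²) + 13663) + 25811 = ((-14 + 25921/17161) + 13663) + 25811 = (-214333/17161 + 13663) + 25811 = 234256410/17161 + 25811 = 677198981/17161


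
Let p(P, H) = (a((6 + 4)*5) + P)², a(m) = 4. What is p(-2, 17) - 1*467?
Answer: -463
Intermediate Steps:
p(P, H) = (4 + P)²
p(-2, 17) - 1*467 = (4 - 2)² - 1*467 = 2² - 467 = 4 - 467 = -463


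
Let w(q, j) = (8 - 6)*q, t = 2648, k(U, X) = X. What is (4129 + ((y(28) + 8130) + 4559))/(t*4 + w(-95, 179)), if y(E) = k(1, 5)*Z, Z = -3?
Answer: 16803/10402 ≈ 1.6154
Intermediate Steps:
w(q, j) = 2*q
y(E) = -15 (y(E) = 5*(-3) = -15)
(4129 + ((y(28) + 8130) + 4559))/(t*4 + w(-95, 179)) = (4129 + ((-15 + 8130) + 4559))/(2648*4 + 2*(-95)) = (4129 + (8115 + 4559))/(10592 - 190) = (4129 + 12674)/10402 = 16803*(1/10402) = 16803/10402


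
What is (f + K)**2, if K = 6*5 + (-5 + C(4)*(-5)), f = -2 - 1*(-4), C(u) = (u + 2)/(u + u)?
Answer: 8649/16 ≈ 540.56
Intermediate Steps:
C(u) = (2 + u)/(2*u) (C(u) = (2 + u)/((2*u)) = (2 + u)*(1/(2*u)) = (2 + u)/(2*u))
f = 2 (f = -2 + 4 = 2)
K = 85/4 (K = 6*5 + (-5 + ((1/2)*(2 + 4)/4)*(-5)) = 30 + (-5 + ((1/2)*(1/4)*6)*(-5)) = 30 + (-5 + (3/4)*(-5)) = 30 + (-5 - 15/4) = 30 - 35/4 = 85/4 ≈ 21.250)
(f + K)**2 = (2 + 85/4)**2 = (93/4)**2 = 8649/16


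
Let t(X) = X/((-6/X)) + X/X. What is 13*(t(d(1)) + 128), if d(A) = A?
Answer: 10049/6 ≈ 1674.8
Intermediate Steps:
t(X) = 1 - X²/6 (t(X) = X*(-X/6) + 1 = -X²/6 + 1 = 1 - X²/6)
13*(t(d(1)) + 128) = 13*((1 - ⅙*1²) + 128) = 13*((1 - ⅙*1) + 128) = 13*((1 - ⅙) + 128) = 13*(⅚ + 128) = 13*(773/6) = 10049/6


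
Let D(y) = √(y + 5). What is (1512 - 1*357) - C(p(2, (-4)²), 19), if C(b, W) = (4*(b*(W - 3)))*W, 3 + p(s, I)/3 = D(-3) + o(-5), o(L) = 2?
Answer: 4803 - 3648*√2 ≈ -356.05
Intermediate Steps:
D(y) = √(5 + y)
p(s, I) = -3 + 3*√2 (p(s, I) = -9 + 3*(√(5 - 3) + 2) = -9 + 3*(√2 + 2) = -9 + 3*(2 + √2) = -9 + (6 + 3*√2) = -3 + 3*√2)
C(b, W) = 4*W*b*(-3 + W) (C(b, W) = (4*(b*(-3 + W)))*W = (4*b*(-3 + W))*W = 4*W*b*(-3 + W))
(1512 - 1*357) - C(p(2, (-4)²), 19) = (1512 - 1*357) - 4*19*(-3 + 3*√2)*(-3 + 19) = (1512 - 357) - 4*19*(-3 + 3*√2)*16 = 1155 - (-3648 + 3648*√2) = 1155 + (3648 - 3648*√2) = 4803 - 3648*√2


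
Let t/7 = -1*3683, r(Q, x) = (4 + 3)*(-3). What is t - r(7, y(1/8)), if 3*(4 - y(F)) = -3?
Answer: -25760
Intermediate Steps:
y(F) = 5 (y(F) = 4 - 1/3*(-3) = 4 + 1 = 5)
r(Q, x) = -21 (r(Q, x) = 7*(-3) = -21)
t = -25781 (t = 7*(-1*3683) = 7*(-3683) = -25781)
t - r(7, y(1/8)) = -25781 - 1*(-21) = -25781 + 21 = -25760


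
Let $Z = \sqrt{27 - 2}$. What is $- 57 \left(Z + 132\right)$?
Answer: $-7809$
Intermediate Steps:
$Z = 5$ ($Z = \sqrt{25} = 5$)
$- 57 \left(Z + 132\right) = - 57 \left(5 + 132\right) = \left(-57\right) 137 = -7809$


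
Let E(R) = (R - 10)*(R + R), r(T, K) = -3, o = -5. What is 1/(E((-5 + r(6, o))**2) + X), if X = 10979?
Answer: 1/17891 ≈ 5.5894e-5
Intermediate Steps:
E(R) = 2*R*(-10 + R) (E(R) = (-10 + R)*(2*R) = 2*R*(-10 + R))
1/(E((-5 + r(6, o))**2) + X) = 1/(2*(-5 - 3)**2*(-10 + (-5 - 3)**2) + 10979) = 1/(2*(-8)**2*(-10 + (-8)**2) + 10979) = 1/(2*64*(-10 + 64) + 10979) = 1/(2*64*54 + 10979) = 1/(6912 + 10979) = 1/17891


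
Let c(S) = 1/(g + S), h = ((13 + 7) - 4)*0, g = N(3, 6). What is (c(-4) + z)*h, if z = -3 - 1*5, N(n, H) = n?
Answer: 0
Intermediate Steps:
z = -8 (z = -3 - 5 = -8)
g = 3
h = 0 (h = (20 - 4)*0 = 16*0 = 0)
c(S) = 1/(3 + S)
(c(-4) + z)*h = (1/(3 - 4) - 8)*0 = (1/(-1) - 8)*0 = (-1 - 8)*0 = -9*0 = 0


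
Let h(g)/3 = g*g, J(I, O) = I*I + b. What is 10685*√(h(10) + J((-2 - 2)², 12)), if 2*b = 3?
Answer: 10685*√2230/2 ≈ 2.5229e+5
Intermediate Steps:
b = 3/2 (b = (½)*3 = 3/2 ≈ 1.5000)
J(I, O) = 3/2 + I² (J(I, O) = I*I + 3/2 = I² + 3/2 = 3/2 + I²)
h(g) = 3*g² (h(g) = 3*(g*g) = 3*g²)
10685*√(h(10) + J((-2 - 2)², 12)) = 10685*√(3*10² + (3/2 + ((-2 - 2)²)²)) = 10685*√(3*100 + (3/2 + ((-4)²)²)) = 10685*√(300 + (3/2 + 16²)) = 10685*√(300 + (3/2 + 256)) = 10685*√(300 + 515/2) = 10685*√(1115/2) = 10685*(√2230/2) = 10685*√2230/2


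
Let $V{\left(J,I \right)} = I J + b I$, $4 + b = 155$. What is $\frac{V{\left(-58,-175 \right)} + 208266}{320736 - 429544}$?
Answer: $- \frac{191991}{108808} \approx -1.7645$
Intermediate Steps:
$b = 151$ ($b = -4 + 155 = 151$)
$V{\left(J,I \right)} = 151 I + I J$ ($V{\left(J,I \right)} = I J + 151 I = 151 I + I J$)
$\frac{V{\left(-58,-175 \right)} + 208266}{320736 - 429544} = \frac{- 175 \left(151 - 58\right) + 208266}{320736 - 429544} = \frac{\left(-175\right) 93 + 208266}{-108808} = \left(-16275 + 208266\right) \left(- \frac{1}{108808}\right) = 191991 \left(- \frac{1}{108808}\right) = - \frac{191991}{108808}$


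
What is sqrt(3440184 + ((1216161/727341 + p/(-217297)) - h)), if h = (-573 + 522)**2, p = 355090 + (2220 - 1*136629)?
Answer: 149*sqrt(429755881732266689869811)/52683005759 ≈ 1854.1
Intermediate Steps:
p = 220681 (p = 355090 + (2220 - 136629) = 355090 - 134409 = 220681)
h = 2601 (h = (-51)**2 = 2601)
sqrt(3440184 + ((1216161/727341 + p/(-217297)) - h)) = sqrt(3440184 + ((1216161/727341 + 220681/(-217297)) - 1*2601)) = sqrt(3440184 + ((1216161*(1/727341) + 220681*(-1/217297)) - 2601)) = sqrt(3440184 + ((405387/242447 - 220681/217297) - 2601)) = sqrt(3440184 + (34585932532/52683005759 - 2601)) = sqrt(3440184 - 136993912046627/52683005759) = sqrt(181102239571973029/52683005759) = 149*sqrt(429755881732266689869811)/52683005759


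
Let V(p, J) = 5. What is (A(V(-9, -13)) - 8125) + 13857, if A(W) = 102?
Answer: 5834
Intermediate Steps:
(A(V(-9, -13)) - 8125) + 13857 = (102 - 8125) + 13857 = -8023 + 13857 = 5834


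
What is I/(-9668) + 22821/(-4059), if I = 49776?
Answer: -35222851/3270201 ≈ -10.771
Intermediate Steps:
I/(-9668) + 22821/(-4059) = 49776/(-9668) + 22821/(-4059) = 49776*(-1/9668) + 22821*(-1/4059) = -12444/2417 - 7607/1353 = -35222851/3270201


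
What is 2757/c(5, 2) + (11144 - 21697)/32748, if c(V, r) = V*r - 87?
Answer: -91098817/2521596 ≈ -36.127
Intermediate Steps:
c(V, r) = -87 + V*r
2757/c(5, 2) + (11144 - 21697)/32748 = 2757/(-87 + 5*2) + (11144 - 21697)/32748 = 2757/(-87 + 10) - 10553*1/32748 = 2757/(-77) - 10553/32748 = 2757*(-1/77) - 10553/32748 = -2757/77 - 10553/32748 = -91098817/2521596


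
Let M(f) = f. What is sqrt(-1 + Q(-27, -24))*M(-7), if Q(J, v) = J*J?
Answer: -14*sqrt(182) ≈ -188.87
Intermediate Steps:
Q(J, v) = J**2
sqrt(-1 + Q(-27, -24))*M(-7) = sqrt(-1 + (-27)**2)*(-7) = sqrt(-1 + 729)*(-7) = sqrt(728)*(-7) = (2*sqrt(182))*(-7) = -14*sqrt(182)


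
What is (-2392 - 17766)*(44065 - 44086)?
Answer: 423318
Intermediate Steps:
(-2392 - 17766)*(44065 - 44086) = -20158*(-21) = 423318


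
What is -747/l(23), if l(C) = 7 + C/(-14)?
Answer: -3486/25 ≈ -139.44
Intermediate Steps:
l(C) = 7 - C/14 (l(C) = 7 + C*(-1/14) = 7 - C/14)
-747/l(23) = -747/(7 - 1/14*23) = -747/(7 - 23/14) = -747/75/14 = -747*14/75 = -3486/25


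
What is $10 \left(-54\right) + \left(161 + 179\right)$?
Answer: $-200$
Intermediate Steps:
$10 \left(-54\right) + \left(161 + 179\right) = -540 + 340 = -200$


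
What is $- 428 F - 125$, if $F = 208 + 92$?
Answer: $-128525$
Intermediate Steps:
$F = 300$
$- 428 F - 125 = \left(-428\right) 300 - 125 = -128400 - 125 = -128525$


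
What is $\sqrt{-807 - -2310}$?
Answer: $3 \sqrt{167} \approx 38.769$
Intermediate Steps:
$\sqrt{-807 - -2310} = \sqrt{-807 + 2310} = \sqrt{1503} = 3 \sqrt{167}$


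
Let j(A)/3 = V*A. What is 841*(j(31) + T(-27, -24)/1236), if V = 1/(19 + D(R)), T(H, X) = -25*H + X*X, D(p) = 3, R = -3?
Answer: 19969545/4532 ≈ 4406.3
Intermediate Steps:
T(H, X) = X**2 - 25*H (T(H, X) = -25*H + X**2 = X**2 - 25*H)
V = 1/22 (V = 1/(19 + 3) = 1/22 ≈ 0.045455)
j(A) = 3*A/22 (j(A) = 3*(A/22) = 3*A/22)
841*(j(31) + T(-27, -24)/1236) = 841*((3/22)*31 + ((-24)**2 - 25*(-27))/1236) = 841*(93/22 + (576 + 675)*(1/1236)) = 841*(93/22 + 1251*(1/1236)) = 841*(93/22 + 417/412) = 841*(23745/4532) = 19969545/4532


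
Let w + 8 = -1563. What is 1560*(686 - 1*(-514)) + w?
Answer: 1870429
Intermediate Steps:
w = -1571 (w = -8 - 1563 = -1571)
1560*(686 - 1*(-514)) + w = 1560*(686 - 1*(-514)) - 1571 = 1560*(686 + 514) - 1571 = 1560*1200 - 1571 = 1872000 - 1571 = 1870429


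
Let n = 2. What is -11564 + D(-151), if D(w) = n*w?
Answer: -11866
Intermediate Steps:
D(w) = 2*w
-11564 + D(-151) = -11564 + 2*(-151) = -11564 - 302 = -11866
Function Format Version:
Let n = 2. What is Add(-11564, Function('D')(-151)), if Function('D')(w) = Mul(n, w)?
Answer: -11866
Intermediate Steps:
Function('D')(w) = Mul(2, w)
Add(-11564, Function('D')(-151)) = Add(-11564, Mul(2, -151)) = Add(-11564, -302) = -11866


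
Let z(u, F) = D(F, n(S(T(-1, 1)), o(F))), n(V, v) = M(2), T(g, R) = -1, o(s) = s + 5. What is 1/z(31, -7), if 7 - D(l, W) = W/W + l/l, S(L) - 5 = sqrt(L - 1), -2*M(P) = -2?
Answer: 1/5 ≈ 0.20000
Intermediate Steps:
o(s) = 5 + s
M(P) = 1 (M(P) = -1/2*(-2) = 1)
S(L) = 5 + sqrt(-1 + L) (S(L) = 5 + sqrt(L - 1) = 5 + sqrt(-1 + L))
n(V, v) = 1
D(l, W) = 5 (D(l, W) = 7 - (W/W + l/l) = 7 - (1 + 1) = 7 - 1*2 = 7 - 2 = 5)
z(u, F) = 5
1/z(31, -7) = 1/5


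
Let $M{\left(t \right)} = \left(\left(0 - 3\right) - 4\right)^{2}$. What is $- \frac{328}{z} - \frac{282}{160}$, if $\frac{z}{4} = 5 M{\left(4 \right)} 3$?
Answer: $- \frac{22039}{11760} \approx -1.8741$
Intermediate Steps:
$M{\left(t \right)} = 49$ ($M{\left(t \right)} = \left(\left(0 - 3\right) - 4\right)^{2} = \left(-3 - 4\right)^{2} = \left(-7\right)^{2} = 49$)
$z = 2940$ ($z = 4 \cdot 5 \cdot 49 \cdot 3 = 4 \cdot 245 \cdot 3 = 4 \cdot 735 = 2940$)
$- \frac{328}{z} - \frac{282}{160} = - \frac{328}{2940} - \frac{282}{160} = \left(-328\right) \frac{1}{2940} - \frac{141}{80} = - \frac{82}{735} - \frac{141}{80} = - \frac{22039}{11760}$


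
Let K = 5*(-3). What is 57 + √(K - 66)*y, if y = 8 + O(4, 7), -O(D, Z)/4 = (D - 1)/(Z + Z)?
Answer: 57 + 450*I/7 ≈ 57.0 + 64.286*I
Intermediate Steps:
O(D, Z) = -2*(-1 + D)/Z (O(D, Z) = -4*(D - 1)/(Z + Z) = -4*(-1 + D)/(2*Z) = -4*(-1 + D)*1/(2*Z) = -2*(-1 + D)/Z)
K = -15
y = 50/7 (y = 8 + 2*(1 - 1*4)/7 = 8 + 2*(⅐)*(1 - 4) = 8 + 2*(⅐)*(-3) = 8 - 6/7 = 50/7 ≈ 7.1429)
57 + √(K - 66)*y = 57 + √(-15 - 66)*(50/7) = 57 + √(-81)*(50/7) = 57 + (9*I)*(50/7) = 57 + 450*I/7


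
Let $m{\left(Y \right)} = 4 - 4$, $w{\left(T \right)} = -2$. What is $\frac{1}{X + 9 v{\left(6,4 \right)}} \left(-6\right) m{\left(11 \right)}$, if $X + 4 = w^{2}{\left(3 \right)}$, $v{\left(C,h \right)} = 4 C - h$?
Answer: $0$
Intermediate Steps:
$m{\left(Y \right)} = 0$
$v{\left(C,h \right)} = - h + 4 C$
$X = 0$ ($X = -4 + \left(-2\right)^{2} = -4 + 4 = 0$)
$\frac{1}{X + 9 v{\left(6,4 \right)}} \left(-6\right) m{\left(11 \right)} = \frac{1}{0 + 9 \left(\left(-1\right) 4 + 4 \cdot 6\right)} \left(-6\right) 0 = \frac{1}{0 + 9 \left(-4 + 24\right)} \left(-6\right) 0 = \frac{1}{0 + 9 \cdot 20} \left(-6\right) 0 = \frac{1}{0 + 180} \left(-6\right) 0 = \frac{1}{180} \left(-6\right) 0 = \left(- \frac{1}{30}\right) 0 = 0$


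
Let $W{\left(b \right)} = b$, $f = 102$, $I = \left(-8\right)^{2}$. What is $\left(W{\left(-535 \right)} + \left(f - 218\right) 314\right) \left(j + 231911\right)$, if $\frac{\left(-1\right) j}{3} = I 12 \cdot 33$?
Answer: $-5761131961$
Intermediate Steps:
$I = 64$
$j = -76032$ ($j = - 3 \cdot 64 \cdot 12 \cdot 33 = - 3 \cdot 768 \cdot 33 = \left(-3\right) 25344 = -76032$)
$\left(W{\left(-535 \right)} + \left(f - 218\right) 314\right) \left(j + 231911\right) = \left(-535 + \left(102 - 218\right) 314\right) \left(-76032 + 231911\right) = \left(-535 - 36424\right) 155879 = \left(-36959\right) 155879 = -5761131961$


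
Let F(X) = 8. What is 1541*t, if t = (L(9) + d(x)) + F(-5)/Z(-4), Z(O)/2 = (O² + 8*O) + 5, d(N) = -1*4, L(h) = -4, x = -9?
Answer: -141772/11 ≈ -12888.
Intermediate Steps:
d(N) = -4
Z(O) = 10 + 2*O² + 16*O (Z(O) = 2*((O² + 8*O) + 5) = 2*(5 + O² + 8*O) = 10 + 2*O² + 16*O)
t = -92/11 (t = (-4 - 4) + 8/(10 + 2*(-4)² + 16*(-4)) = -8 + 8/(10 + 2*16 - 64) = -8 + 8/(10 + 32 - 64) = -8 + 8/(-22) = -8 + 8*(-1/22) = -8 - 4/11 = -92/11 ≈ -8.3636)
1541*t = 1541*(-92/11) = -141772/11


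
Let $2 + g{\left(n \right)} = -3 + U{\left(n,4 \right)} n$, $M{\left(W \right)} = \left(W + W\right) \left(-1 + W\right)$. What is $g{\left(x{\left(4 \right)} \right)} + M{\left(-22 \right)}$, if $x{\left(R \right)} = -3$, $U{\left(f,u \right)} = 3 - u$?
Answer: $1010$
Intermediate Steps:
$M{\left(W \right)} = 2 W \left(-1 + W\right)$
$g{\left(n \right)} = -5 - n$ ($g{\left(n \right)} = -2 + \left(-3 + \left(3 - 4\right) n\right) = -2 - \left(3 + n\right) = -5 - n$)
$g{\left(x{\left(4 \right)} \right)} + M{\left(-22 \right)} = \left(-5 - -3\right) + 2 \left(-22\right) \left(-1 - 22\right) = \left(-5 + 3\right) + 2 \left(-22\right) \left(-23\right) = -2 + 1012 = 1010$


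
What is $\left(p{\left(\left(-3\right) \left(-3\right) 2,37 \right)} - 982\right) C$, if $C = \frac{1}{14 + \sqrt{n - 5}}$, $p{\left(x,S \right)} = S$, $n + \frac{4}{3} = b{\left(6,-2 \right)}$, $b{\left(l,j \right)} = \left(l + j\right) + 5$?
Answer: $- \frac{3969}{58} + \frac{189 \sqrt{6}}{58} \approx -60.449$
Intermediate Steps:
$b{\left(l,j \right)} = 5 + j + l$ ($b{\left(l,j \right)} = \left(j + l\right) + 5 = 5 + j + l$)
$n = \frac{23}{3}$ ($n = - \frac{4}{3} + \left(5 - 2 + 6\right) = - \frac{4}{3} + 9 = \frac{23}{3} \approx 7.6667$)
$C = \frac{1}{14 + \frac{2 \sqrt{6}}{3}}$ ($C = \frac{1}{14 + \sqrt{\frac{23}{3} - 5}} = \frac{1}{14 + \sqrt{\frac{8}{3}}} = \frac{1}{14 + \frac{2 \sqrt{6}}{3}} \approx 0.063967$)
$\left(p{\left(\left(-3\right) \left(-3\right) 2,37 \right)} - 982\right) C = \left(37 - 982\right) \left(\frac{21}{290} - \frac{\sqrt{6}}{290}\right) = - 945 \left(\frac{21}{290} - \frac{\sqrt{6}}{290}\right) = - \frac{3969}{58} + \frac{189 \sqrt{6}}{58}$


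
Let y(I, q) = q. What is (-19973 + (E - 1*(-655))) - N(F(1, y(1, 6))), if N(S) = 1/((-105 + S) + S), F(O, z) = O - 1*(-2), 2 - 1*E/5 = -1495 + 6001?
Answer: -4141961/99 ≈ -41838.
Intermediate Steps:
E = -22520 (E = 10 - 5*(-1495 + 6001) = 10 - 5*4506 = 10 - 22530 = -22520)
F(O, z) = 2 + O (F(O, z) = O + 2 = 2 + O)
N(S) = 1/(-105 + 2*S)
(-19973 + (E - 1*(-655))) - N(F(1, y(1, 6))) = (-19973 + (-22520 - 1*(-655))) - 1/(-105 + 2*(2 + 1)) = (-19973 + (-22520 + 655)) - 1/(-105 + 2*3) = (-19973 - 21865) - 1/(-105 + 6) = -41838 - 1/(-99) = -41838 - 1*(-1/99) = -41838 + 1/99 = -4141961/99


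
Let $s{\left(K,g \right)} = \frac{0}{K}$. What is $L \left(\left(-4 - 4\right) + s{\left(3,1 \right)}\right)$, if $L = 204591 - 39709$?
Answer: $-1319056$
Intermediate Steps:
$s{\left(K,g \right)} = 0$
$L = 164882$ ($L = 204591 - 39709 = 164882$)
$L \left(\left(-4 - 4\right) + s{\left(3,1 \right)}\right) = 164882 \left(\left(-4 - 4\right) + 0\right) = 164882 \left(-8 + 0\right) = 164882 \left(-8\right) = -1319056$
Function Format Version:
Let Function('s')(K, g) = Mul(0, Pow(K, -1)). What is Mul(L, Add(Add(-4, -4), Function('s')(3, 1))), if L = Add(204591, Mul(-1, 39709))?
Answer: -1319056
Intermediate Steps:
Function('s')(K, g) = 0
L = 164882 (L = Add(204591, -39709) = 164882)
Mul(L, Add(Add(-4, -4), Function('s')(3, 1))) = Mul(164882, Add(Add(-4, -4), 0)) = Mul(164882, Add(-8, 0)) = Mul(164882, -8) = -1319056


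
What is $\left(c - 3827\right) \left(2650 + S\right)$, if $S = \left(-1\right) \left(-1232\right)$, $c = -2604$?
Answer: $-24965142$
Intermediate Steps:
$S = 1232$
$\left(c - 3827\right) \left(2650 + S\right) = \left(-2604 - 3827\right) \left(2650 + 1232\right) = \left(-6431\right) 3882 = -24965142$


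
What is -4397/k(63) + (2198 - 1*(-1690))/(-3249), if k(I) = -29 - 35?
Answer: 1559669/23104 ≈ 67.506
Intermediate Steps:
k(I) = -64
-4397/k(63) + (2198 - 1*(-1690))/(-3249) = -4397/(-64) + (2198 - 1*(-1690))/(-3249) = -4397*(-1/64) + (2198 + 1690)*(-1/3249) = 4397/64 + 3888*(-1/3249) = 4397/64 - 432/361 = 1559669/23104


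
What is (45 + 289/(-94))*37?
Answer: 145817/94 ≈ 1551.2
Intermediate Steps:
(45 + 289/(-94))*37 = (45 + 289*(-1/94))*37 = (45 - 289/94)*37 = (3941/94)*37 = 145817/94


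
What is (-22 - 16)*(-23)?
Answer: 874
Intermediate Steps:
(-22 - 16)*(-23) = -38*(-23) = 874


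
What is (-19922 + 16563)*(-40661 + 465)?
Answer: 135018364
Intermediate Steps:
(-19922 + 16563)*(-40661 + 465) = -3359*(-40196) = 135018364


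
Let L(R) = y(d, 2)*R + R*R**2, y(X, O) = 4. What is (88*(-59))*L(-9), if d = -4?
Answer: 3971880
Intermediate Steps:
L(R) = R**3 + 4*R (L(R) = 4*R + R*R**2 = 4*R + R**3 = R**3 + 4*R)
(88*(-59))*L(-9) = (88*(-59))*(-9*(4 + (-9)**2)) = -(-46728)*(4 + 81) = -(-46728)*85 = -5192*(-765) = 3971880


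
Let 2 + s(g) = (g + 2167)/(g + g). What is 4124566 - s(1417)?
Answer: 5844511064/1417 ≈ 4.1246e+6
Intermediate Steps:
s(g) = -2 + (2167 + g)/(2*g) (s(g) = -2 + (g + 2167)/(g + g) = -2 + (2167 + g)/((2*g)) = -2 + (2167 + g)*(1/(2*g)) = -2 + (2167 + g)/(2*g))
4124566 - s(1417) = 4124566 - (2167 - 3*1417)/(2*1417) = 4124566 - (2167 - 4251)/(2*1417) = 4124566 - (-2084)/(2*1417) = 4124566 - 1*(-1042/1417) = 4124566 + 1042/1417 = 5844511064/1417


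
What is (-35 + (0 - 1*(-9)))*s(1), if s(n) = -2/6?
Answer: 26/3 ≈ 8.6667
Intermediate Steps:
s(n) = -1/3 (s(n) = -2*1/6 = -1/3)
(-35 + (0 - 1*(-9)))*s(1) = (-35 + (0 - 1*(-9)))*(-1/3) = (-35 + (0 + 9))*(-1/3) = (-35 + 9)*(-1/3) = -26*(-1/3) = 26/3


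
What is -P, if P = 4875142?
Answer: -4875142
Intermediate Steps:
-P = -1*4875142 = -4875142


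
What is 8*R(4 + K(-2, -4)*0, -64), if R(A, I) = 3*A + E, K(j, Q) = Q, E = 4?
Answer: 128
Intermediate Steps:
R(A, I) = 4 + 3*A (R(A, I) = 3*A + 4 = 4 + 3*A)
8*R(4 + K(-2, -4)*0, -64) = 8*(4 + 3*(4 - 4*0)) = 8*(4 + 3*(4 + 0)) = 8*(4 + 3*4) = 8*(4 + 12) = 8*16 = 128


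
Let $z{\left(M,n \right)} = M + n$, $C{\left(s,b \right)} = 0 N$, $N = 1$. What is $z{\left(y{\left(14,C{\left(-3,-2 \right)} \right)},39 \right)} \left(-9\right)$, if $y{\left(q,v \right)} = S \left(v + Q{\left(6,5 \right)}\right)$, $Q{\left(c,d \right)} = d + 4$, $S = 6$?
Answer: $-837$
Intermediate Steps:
$Q{\left(c,d \right)} = 4 + d$
$C{\left(s,b \right)} = 0$ ($C{\left(s,b \right)} = 0 \cdot 1 = 0$)
$y{\left(q,v \right)} = 54 + 6 v$ ($y{\left(q,v \right)} = 6 \left(v + \left(4 + 5\right)\right) = 6 \left(v + 9\right) = 6 \left(9 + v\right) = 54 + 6 v$)
$z{\left(y{\left(14,C{\left(-3,-2 \right)} \right)},39 \right)} \left(-9\right) = \left(\left(54 + 6 \cdot 0\right) + 39\right) \left(-9\right) = \left(\left(54 + 0\right) + 39\right) \left(-9\right) = \left(54 + 39\right) \left(-9\right) = 93 \left(-9\right) = -837$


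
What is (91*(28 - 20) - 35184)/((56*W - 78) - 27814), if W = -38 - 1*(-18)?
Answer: 8614/7253 ≈ 1.1876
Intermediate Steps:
W = -20 (W = -38 + 18 = -20)
(91*(28 - 20) - 35184)/((56*W - 78) - 27814) = (91*(28 - 20) - 35184)/((56*(-20) - 78) - 27814) = (91*8 - 35184)/((-1120 - 78) - 27814) = (728 - 35184)/(-1198 - 27814) = -34456/(-29012) = -34456*(-1/29012) = 8614/7253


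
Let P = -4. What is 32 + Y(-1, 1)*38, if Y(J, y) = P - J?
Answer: -82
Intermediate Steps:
Y(J, y) = -4 - J
32 + Y(-1, 1)*38 = 32 + (-4 - 1*(-1))*38 = 32 + (-4 + 1)*38 = 32 - 3*38 = 32 - 114 = -82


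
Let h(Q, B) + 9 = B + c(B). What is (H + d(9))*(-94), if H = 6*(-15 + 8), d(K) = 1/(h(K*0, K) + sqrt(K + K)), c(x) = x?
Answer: 27542/7 + 94*sqrt(2)/21 ≈ 3940.9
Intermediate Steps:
h(Q, B) = -9 + 2*B (h(Q, B) = -9 + (B + B) = -9 + 2*B)
d(K) = 1/(-9 + 2*K + sqrt(2)*sqrt(K)) (d(K) = 1/((-9 + 2*K) + sqrt(K + K)) = 1/((-9 + 2*K) + sqrt(2*K)) = 1/((-9 + 2*K) + sqrt(2)*sqrt(K)) = 1/(-9 + 2*K + sqrt(2)*sqrt(K)))
H = -42 (H = 6*(-7) = -42)
(H + d(9))*(-94) = (-42 + 1/(-9 + 2*9 + sqrt(2)*sqrt(9)))*(-94) = (-42 + 1/(-9 + 18 + sqrt(2)*3))*(-94) = (-42 + 1/(-9 + 18 + 3*sqrt(2)))*(-94) = (-42 + 1/(9 + 3*sqrt(2)))*(-94) = 3948 - 94/(9 + 3*sqrt(2))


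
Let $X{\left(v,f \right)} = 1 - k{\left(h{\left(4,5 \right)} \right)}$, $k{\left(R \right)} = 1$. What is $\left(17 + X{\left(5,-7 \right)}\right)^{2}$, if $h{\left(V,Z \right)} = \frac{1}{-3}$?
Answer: $289$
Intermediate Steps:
$h{\left(V,Z \right)} = - \frac{1}{3}$
$X{\left(v,f \right)} = 0$ ($X{\left(v,f \right)} = 1 - 1 = 0$)
$\left(17 + X{\left(5,-7 \right)}\right)^{2} = \left(17 + 0\right)^{2} = 17^{2} = 289$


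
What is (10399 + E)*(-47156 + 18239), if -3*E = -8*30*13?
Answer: -330781563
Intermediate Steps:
E = 1040 (E = -(-8*30)*13/3 = -(-80)*13 = -⅓*(-3120) = 1040)
(10399 + E)*(-47156 + 18239) = (10399 + 1040)*(-47156 + 18239) = 11439*(-28917) = -330781563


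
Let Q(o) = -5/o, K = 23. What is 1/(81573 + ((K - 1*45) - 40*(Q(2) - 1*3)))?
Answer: 1/81771 ≈ 1.2229e-5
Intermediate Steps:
1/(81573 + ((K - 1*45) - 40*(Q(2) - 1*3))) = 1/(81573 + ((23 - 1*45) - 40*(-5/2 - 1*3))) = 1/(81573 + ((23 - 45) - 40*(-5*1/2 - 3))) = 1/(81573 + (-22 - 40*(-5/2 - 3))) = 1/(81573 + (-22 - 40*(-11/2))) = 1/(81573 + (-22 + 220)) = 1/(81573 + 198) = 1/81771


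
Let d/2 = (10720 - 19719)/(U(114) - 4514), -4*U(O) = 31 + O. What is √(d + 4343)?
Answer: √1440043735935/18201 ≈ 65.931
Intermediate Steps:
U(O) = -31/4 - O/4 (U(O) = -(31 + O)/4 = -31/4 - O/4)
d = 71992/18201 (d = 2*((10720 - 19719)/((-31/4 - ¼*114) - 4514)) = 2*(-8999/((-31/4 - 57/2) - 4514)) = 2*(-8999/(-145/4 - 4514)) = 2*(-8999/(-18201/4)) = 2*(-8999*(-4/18201)) = 2*(35996/18201) = 71992/18201 ≈ 3.9554)
√(d + 4343) = √(71992/18201 + 4343) = √(79118935/18201) = √1440043735935/18201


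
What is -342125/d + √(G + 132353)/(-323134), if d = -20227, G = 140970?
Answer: 342125/20227 - √273323/323134 ≈ 16.913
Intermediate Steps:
-342125/d + √(G + 132353)/(-323134) = -342125/(-20227) + √(140970 + 132353)/(-323134) = -342125*(-1/20227) + √273323*(-1/323134) = 342125/20227 - √273323/323134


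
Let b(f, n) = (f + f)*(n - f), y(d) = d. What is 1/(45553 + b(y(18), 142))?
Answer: 1/50017 ≈ 1.9993e-5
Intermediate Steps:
b(f, n) = 2*f*(n - f) (b(f, n) = (2*f)*(n - f) = 2*f*(n - f))
1/(45553 + b(y(18), 142)) = 1/(45553 + 2*18*(142 - 1*18)) = 1/(45553 + 2*18*(142 - 18)) = 1/(45553 + 2*18*124) = 1/(45553 + 4464) = 1/50017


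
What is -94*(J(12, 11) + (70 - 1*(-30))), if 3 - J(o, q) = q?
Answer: -8648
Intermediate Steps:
J(o, q) = 3 - q
-94*(J(12, 11) + (70 - 1*(-30))) = -94*((3 - 1*11) + (70 - 1*(-30))) = -94*((3 - 11) + (70 + 30)) = -94*(-8 + 100) = -94*92 = -8648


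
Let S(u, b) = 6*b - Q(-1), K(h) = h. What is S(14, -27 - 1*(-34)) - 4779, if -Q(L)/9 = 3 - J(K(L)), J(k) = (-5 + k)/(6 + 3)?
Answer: -4704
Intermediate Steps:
J(k) = -5/9 + k/9 (J(k) = (-5 + k)/9 = (-5 + k)*(⅑) = -5/9 + k/9)
Q(L) = -32 + L (Q(L) = -9*(3 - (-5/9 + L/9)) = -9*(3 + (5/9 - L/9)) = -9*(32/9 - L/9) = -32 + L)
S(u, b) = 33 + 6*b (S(u, b) = 6*b - (-32 - 1) = 6*b - 1*(-33) = 6*b + 33 = 33 + 6*b)
S(14, -27 - 1*(-34)) - 4779 = (33 + 6*(-27 - 1*(-34))) - 4779 = (33 + 6*(-27 + 34)) - 4779 = (33 + 6*7) - 4779 = (33 + 42) - 4779 = 75 - 4779 = -4704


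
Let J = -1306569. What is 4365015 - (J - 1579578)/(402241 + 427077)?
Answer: 3619988395917/829318 ≈ 4.3650e+6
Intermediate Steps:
4365015 - (J - 1579578)/(402241 + 427077) = 4365015 - (-1306569 - 1579578)/(402241 + 427077) = 4365015 - (-2886147)/829318 = 4365015 - 1*(-2886147/829318) = 4365015 + 2886147/829318 = 3619988395917/829318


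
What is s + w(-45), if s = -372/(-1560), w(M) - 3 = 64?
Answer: 8741/130 ≈ 67.238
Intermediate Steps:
w(M) = 67 (w(M) = 3 + 64 = 67)
s = 31/130 (s = -372*(-1/1560) = 31/130 ≈ 0.23846)
s + w(-45) = 31/130 + 67 = 8741/130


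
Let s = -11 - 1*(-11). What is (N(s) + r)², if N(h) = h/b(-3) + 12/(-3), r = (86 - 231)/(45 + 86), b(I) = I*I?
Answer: 447561/17161 ≈ 26.080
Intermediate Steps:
b(I) = I²
s = 0 (s = -11 + 11 = 0)
r = -145/131 ≈ -1.1069
N(h) = -4 + h/9 (N(h) = h/((-3)²) + 12/(-3) = h/9 + 12*(-⅓) = h*(⅑) - 4 = h/9 - 4 = -4 + h/9)
(N(s) + r)² = ((-4 + (⅑)*0) - 145/131)² = ((-4 + 0) - 145/131)² = (-4 - 145/131)² = (-669/131)² = 447561/17161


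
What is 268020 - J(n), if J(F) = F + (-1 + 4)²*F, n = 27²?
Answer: 260730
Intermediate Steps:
n = 729
J(F) = 10*F (J(F) = F + 3²*F = F + 9*F = 10*F)
268020 - J(n) = 268020 - 10*729 = 268020 - 1*7290 = 268020 - 7290 = 260730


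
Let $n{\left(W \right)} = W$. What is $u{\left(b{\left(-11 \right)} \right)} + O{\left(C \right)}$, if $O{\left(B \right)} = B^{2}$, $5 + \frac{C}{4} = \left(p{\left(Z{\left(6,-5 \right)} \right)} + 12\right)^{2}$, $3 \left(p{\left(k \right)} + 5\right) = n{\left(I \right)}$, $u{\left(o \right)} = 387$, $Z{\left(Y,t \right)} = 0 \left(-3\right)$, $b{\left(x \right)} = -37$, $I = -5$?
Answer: $\frac{743683}{81} \approx 9181.3$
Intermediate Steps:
$Z{\left(Y,t \right)} = 0$
$p{\left(k \right)} = - \frac{20}{3}$ ($p{\left(k \right)} = -5 + \frac{1}{3} \left(-5\right) = -5 - \frac{5}{3} = - \frac{20}{3}$)
$C = \frac{844}{9}$ ($C = -20 + 4 \left(- \frac{20}{3} + 12\right)^{2} = -20 + 4 \left(\frac{16}{3}\right)^{2} = -20 + 4 \cdot \frac{256}{9} = -20 + \frac{1024}{9} = \frac{844}{9} \approx 93.778$)
$u{\left(b{\left(-11 \right)} \right)} + O{\left(C \right)} = 387 + \left(\frac{844}{9}\right)^{2} = 387 + \frac{712336}{81} = \frac{743683}{81}$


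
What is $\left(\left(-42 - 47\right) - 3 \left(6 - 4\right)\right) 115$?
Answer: $-10925$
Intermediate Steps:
$\left(\left(-42 - 47\right) - 3 \left(6 - 4\right)\right) 115 = \left(\left(-42 - 47\right) - 6\right) 115 = \left(-89 - 6\right) 115 = \left(-95\right) 115 = -10925$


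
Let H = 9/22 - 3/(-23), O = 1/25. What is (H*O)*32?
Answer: 4368/6325 ≈ 0.69059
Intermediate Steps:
O = 1/25 ≈ 0.040000
H = 273/506 (H = 9*(1/22) - 3*(-1/23) = 9/22 + 3/23 = 273/506 ≈ 0.53953)
(H*O)*32 = ((273/506)*(1/25))*32 = (273/12650)*32 = 4368/6325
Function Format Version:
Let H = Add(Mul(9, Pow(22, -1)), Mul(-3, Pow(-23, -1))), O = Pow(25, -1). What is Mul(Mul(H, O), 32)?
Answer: Rational(4368, 6325) ≈ 0.69059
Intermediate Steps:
O = Rational(1, 25) ≈ 0.040000
H = Rational(273, 506) (H = Add(Mul(9, Rational(1, 22)), Mul(-3, Rational(-1, 23))) = Add(Rational(9, 22), Rational(3, 23)) = Rational(273, 506) ≈ 0.53953)
Mul(Mul(H, O), 32) = Mul(Mul(Rational(273, 506), Rational(1, 25)), 32) = Mul(Rational(273, 12650), 32) = Rational(4368, 6325)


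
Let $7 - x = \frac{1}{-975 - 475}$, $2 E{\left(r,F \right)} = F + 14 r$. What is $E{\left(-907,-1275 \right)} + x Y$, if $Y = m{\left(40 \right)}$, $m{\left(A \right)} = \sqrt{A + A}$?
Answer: $- \frac{13973}{2} + \frac{20302 \sqrt{5}}{725} \approx -6923.9$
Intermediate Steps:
$E{\left(r,F \right)} = \frac{F}{2} + 7 r$ ($E{\left(r,F \right)} = \frac{F + 14 r}{2} = \frac{F}{2} + 7 r$)
$m{\left(A \right)} = \sqrt{2} \sqrt{A}$ ($m{\left(A \right)} = \sqrt{2 A} = \sqrt{2} \sqrt{A}$)
$x = \frac{10151}{1450}$ ($x = 7 - \frac{1}{-975 - 475} = 7 - \frac{1}{-1450} = 7 - - \frac{1}{1450} = 7 + \frac{1}{1450} = \frac{10151}{1450} \approx 7.0007$)
$Y = 4 \sqrt{5}$ ($Y = \sqrt{2} \sqrt{40} = \sqrt{2} \cdot 2 \sqrt{10} = 4 \sqrt{5} \approx 8.9443$)
$E{\left(-907,-1275 \right)} + x Y = \left(\frac{1}{2} \left(-1275\right) + 7 \left(-907\right)\right) + \frac{10151 \cdot 4 \sqrt{5}}{1450} = \left(- \frac{1275}{2} - 6349\right) + \frac{20302 \sqrt{5}}{725} = - \frac{13973}{2} + \frac{20302 \sqrt{5}}{725}$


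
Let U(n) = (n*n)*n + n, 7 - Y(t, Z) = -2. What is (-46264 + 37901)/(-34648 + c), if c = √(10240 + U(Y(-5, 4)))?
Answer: 144880612/600236463 + 8363*√10978/1200472926 ≈ 0.24210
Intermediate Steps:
Y(t, Z) = 9 (Y(t, Z) = 7 - 1*(-2) = 7 + 2 = 9)
U(n) = n + n³ (U(n) = n²*n + n = n³ + n = n + n³)
c = √10978 (c = √(10240 + (9 + 9³)) = √(10240 + (9 + 729)) = √(10240 + 738) = √10978 ≈ 104.78)
(-46264 + 37901)/(-34648 + c) = (-46264 + 37901)/(-34648 + √10978) = -8363/(-34648 + √10978)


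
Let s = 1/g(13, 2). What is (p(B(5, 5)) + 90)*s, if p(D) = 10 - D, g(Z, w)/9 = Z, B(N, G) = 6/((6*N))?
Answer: 499/585 ≈ 0.85299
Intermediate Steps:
B(N, G) = 1/N (B(N, G) = 6*(1/(6*N)) = 1/N)
g(Z, w) = 9*Z
s = 1/117 (s = 1/(9*13) = 1/117 ≈ 0.0085470)
(p(B(5, 5)) + 90)*s = ((10 - 1/5) + 90)*(1/117) = ((10 - 1*⅕) + 90)*(1/117) = ((10 - ⅕) + 90)*(1/117) = (49/5 + 90)*(1/117) = (499/5)*(1/117) = 499/585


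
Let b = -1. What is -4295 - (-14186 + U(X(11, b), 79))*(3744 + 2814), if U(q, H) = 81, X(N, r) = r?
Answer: 92496295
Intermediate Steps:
-4295 - (-14186 + U(X(11, b), 79))*(3744 + 2814) = -4295 - (-14186 + 81)*(3744 + 2814) = -4295 - (-14105)*6558 = -4295 - 1*(-92500590) = -4295 + 92500590 = 92496295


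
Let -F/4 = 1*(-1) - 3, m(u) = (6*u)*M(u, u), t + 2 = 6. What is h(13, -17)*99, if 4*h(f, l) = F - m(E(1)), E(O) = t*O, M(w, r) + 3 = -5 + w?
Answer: 2772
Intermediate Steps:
t = 4 (t = -2 + 6 = 4)
M(w, r) = -8 + w (M(w, r) = -3 + (-5 + w) = -8 + w)
E(O) = 4*O
m(u) = 6*u*(-8 + u) (m(u) = (6*u)*(-8 + u) = 6*u*(-8 + u))
F = 16 (F = -4*(1*(-1) - 3) = -4*(-1 - 3) = -4*(-4) = 16)
h(f, l) = 28 (h(f, l) = (16 - 6*4*1*(-8 + 4*1))/4 = (16 - 6*4*(-8 + 4))/4 = (16 - 6*4*(-4))/4 = (16 - 1*(-96))/4 = (16 + 96)/4 = (1/4)*112 = 28)
h(13, -17)*99 = 28*99 = 2772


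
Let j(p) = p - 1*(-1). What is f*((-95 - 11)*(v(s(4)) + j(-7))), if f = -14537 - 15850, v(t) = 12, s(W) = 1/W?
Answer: 19326132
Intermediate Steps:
j(p) = 1 + p (j(p) = p + 1 = 1 + p)
s(W) = 1/W
f = -30387
f*((-95 - 11)*(v(s(4)) + j(-7))) = -30387*(-95 - 11)*(12 + (1 - 7)) = -(-3221022)*(12 - 6) = -(-3221022)*6 = -30387*(-636) = 19326132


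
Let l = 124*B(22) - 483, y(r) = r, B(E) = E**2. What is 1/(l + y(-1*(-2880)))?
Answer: 1/62413 ≈ 1.6022e-5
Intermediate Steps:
l = 59533 (l = 124*22**2 - 483 = 124*484 - 483 = 60016 - 483 = 59533)
1/(l + y(-1*(-2880))) = 1/(59533 - 1*(-2880)) = 1/(59533 + 2880) = 1/62413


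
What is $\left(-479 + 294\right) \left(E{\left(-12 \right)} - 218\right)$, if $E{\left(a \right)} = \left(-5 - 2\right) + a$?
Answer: $43845$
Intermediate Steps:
$E{\left(a \right)} = -7 + a$
$\left(-479 + 294\right) \left(E{\left(-12 \right)} - 218\right) = \left(-479 + 294\right) \left(\left(-7 - 12\right) - 218\right) = - 185 \left(-19 - 218\right) = \left(-185\right) \left(-237\right) = 43845$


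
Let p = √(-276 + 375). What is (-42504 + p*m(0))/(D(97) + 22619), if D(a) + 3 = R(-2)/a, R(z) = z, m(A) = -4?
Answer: -687148/365625 - 194*√11/365625 ≈ -1.8811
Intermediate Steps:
p = 3*√11 (p = √99 = 3*√11 ≈ 9.9499)
D(a) = -3 - 2/a
(-42504 + p*m(0))/(D(97) + 22619) = (-42504 + (3*√11)*(-4))/((-3 - 2/97) + 22619) = (-42504 - 12*√11)/((-3 - 2*1/97) + 22619) = (-42504 - 12*√11)/((-3 - 2/97) + 22619) = (-42504 - 12*√11)/(-293/97 + 22619) = (-42504 - 12*√11)/(2193750/97) = (-42504 - 12*√11)*(97/2193750) = -687148/365625 - 194*√11/365625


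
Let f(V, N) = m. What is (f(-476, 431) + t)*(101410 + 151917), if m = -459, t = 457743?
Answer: 115842383868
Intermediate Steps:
f(V, N) = -459
(f(-476, 431) + t)*(101410 + 151917) = (-459 + 457743)*(101410 + 151917) = 457284*253327 = 115842383868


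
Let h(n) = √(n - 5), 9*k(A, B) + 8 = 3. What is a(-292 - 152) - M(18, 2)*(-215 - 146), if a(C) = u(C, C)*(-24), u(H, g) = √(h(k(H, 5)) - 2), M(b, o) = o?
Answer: 722 - 8*√(-18 + 15*I*√2) ≈ 704.27 - 38.292*I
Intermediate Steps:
k(A, B) = -5/9 (k(A, B) = -8/9 + (⅑)*3 = -8/9 + ⅓ = -5/9)
h(n) = √(-5 + n)
u(H, g) = √(-2 + 5*I*√2/3) (u(H, g) = √(√(-5 - 5/9) - 2) = √(√(-50/9) - 2) = √(5*I*√2/3 - 2) = √(-2 + 5*I*√2/3))
a(C) = -8*√(-18 + 15*I*√2) (a(C) = (√(-18 + 15*I*√2)/3)*(-24) = -8*√(-18 + 15*I*√2))
a(-292 - 152) - M(18, 2)*(-215 - 146) = -8*√(-18 + 15*I*√2) - 2*(-215 - 146) = -8*√(-18 + 15*I*√2) - 2*(-361) = -8*√(-18 + 15*I*√2) - 1*(-722) = -8*√(-18 + 15*I*√2) + 722 = 722 - 8*√(-18 + 15*I*√2)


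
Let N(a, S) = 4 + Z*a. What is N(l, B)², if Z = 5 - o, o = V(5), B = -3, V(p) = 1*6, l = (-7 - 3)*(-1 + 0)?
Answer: 36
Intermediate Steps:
l = 10 (l = -10*(-1) = 10)
V(p) = 6
o = 6
Z = -1 (Z = 5 - 1*6 = 5 - 6 = -1)
N(a, S) = 4 - a
N(l, B)² = (4 - 1*10)² = (4 - 10)² = (-6)² = 36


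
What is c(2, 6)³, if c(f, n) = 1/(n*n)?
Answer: 1/46656 ≈ 2.1433e-5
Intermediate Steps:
c(f, n) = n⁻² (c(f, n) = 1/(n²) = n⁻²)
c(2, 6)³ = (6⁻²)³ = (1/36)³ = 1/46656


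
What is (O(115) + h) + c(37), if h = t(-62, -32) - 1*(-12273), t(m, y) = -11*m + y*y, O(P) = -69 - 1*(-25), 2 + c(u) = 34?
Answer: 13967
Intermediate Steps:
c(u) = 32 (c(u) = -2 + 34 = 32)
O(P) = -44 (O(P) = -69 + 25 = -44)
t(m, y) = y² - 11*m (t(m, y) = -11*m + y² = y² - 11*m)
h = 13979 (h = ((-32)² - 11*(-62)) - 1*(-12273) = (1024 + 682) + 12273 = 1706 + 12273 = 13979)
(O(115) + h) + c(37) = (-44 + 13979) + 32 = 13935 + 32 = 13967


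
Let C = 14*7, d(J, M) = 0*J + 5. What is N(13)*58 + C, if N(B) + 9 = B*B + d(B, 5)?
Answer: 9668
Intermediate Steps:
d(J, M) = 5 (d(J, M) = 0 + 5 = 5)
C = 98
N(B) = -4 + B² (N(B) = -9 + (B*B + 5) = -9 + (B² + 5) = -9 + (5 + B²) = -4 + B²)
N(13)*58 + C = (-4 + 13²)*58 + 98 = (-4 + 169)*58 + 98 = 165*58 + 98 = 9570 + 98 = 9668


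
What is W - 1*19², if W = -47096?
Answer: -47457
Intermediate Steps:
W - 1*19² = -47096 - 1*19² = -47096 - 1*361 = -47096 - 361 = -47457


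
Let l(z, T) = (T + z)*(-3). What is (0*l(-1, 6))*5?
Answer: 0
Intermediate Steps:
l(z, T) = -3*T - 3*z
(0*l(-1, 6))*5 = (0*(-3*6 - 3*(-1)))*5 = (0*(-18 + 3))*5 = (0*(-15))*5 = 0*5 = 0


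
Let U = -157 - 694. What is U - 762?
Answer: -1613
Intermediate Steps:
U = -851
U - 762 = -851 - 762 = -1613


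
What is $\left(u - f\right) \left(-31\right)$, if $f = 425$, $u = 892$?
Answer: $-14477$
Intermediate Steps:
$\left(u - f\right) \left(-31\right) = \left(892 - 425\right) \left(-31\right) = 467 \left(-31\right) = -14477$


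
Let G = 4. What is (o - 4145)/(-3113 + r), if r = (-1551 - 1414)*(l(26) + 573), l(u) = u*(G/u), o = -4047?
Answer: 4096/856959 ≈ 0.0047797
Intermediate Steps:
l(u) = 4 (l(u) = u*(4/u) = 4)
r = -1710805 (r = (-1551 - 1414)*(4 + 573) = -2965*577 = -1710805)
(o - 4145)/(-3113 + r) = (-4047 - 4145)/(-3113 - 1710805) = -8192/(-1713918) = -8192*(-1/1713918) = 4096/856959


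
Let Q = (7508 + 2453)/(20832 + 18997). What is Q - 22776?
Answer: -907135343/39829 ≈ -22776.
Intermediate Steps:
Q = 9961/39829 ≈ 0.25009
Q - 22776 = 9961/39829 - 22776 = -907135343/39829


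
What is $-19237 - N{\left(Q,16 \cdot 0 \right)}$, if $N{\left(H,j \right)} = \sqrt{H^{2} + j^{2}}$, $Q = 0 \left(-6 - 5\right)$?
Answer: $-19237$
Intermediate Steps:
$Q = 0$ ($Q = 0 \left(-11\right) = 0$)
$-19237 - N{\left(Q,16 \cdot 0 \right)} = -19237 - \sqrt{0^{2} + \left(16 \cdot 0\right)^{2}} = -19237 - \sqrt{0 + 0^{2}} = -19237 - \sqrt{0 + 0} = -19237 - \sqrt{0} = -19237 - 0 = -19237 + 0 = -19237$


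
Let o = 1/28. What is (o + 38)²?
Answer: 1134225/784 ≈ 1446.7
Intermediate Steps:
o = 1/28 ≈ 0.035714
(o + 38)² = (1/28 + 38)² = (1065/28)² = 1134225/784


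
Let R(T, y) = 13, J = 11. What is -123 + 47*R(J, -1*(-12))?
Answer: 488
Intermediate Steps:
-123 + 47*R(J, -1*(-12)) = -123 + 47*13 = -123 + 611 = 488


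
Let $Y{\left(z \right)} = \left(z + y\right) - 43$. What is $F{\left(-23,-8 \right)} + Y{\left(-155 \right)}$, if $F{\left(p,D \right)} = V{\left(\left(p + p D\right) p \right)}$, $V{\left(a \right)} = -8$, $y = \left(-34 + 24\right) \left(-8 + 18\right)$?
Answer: $-306$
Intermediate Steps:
$y = -100$ ($y = \left(-10\right) 10 = -100$)
$F{\left(p,D \right)} = -8$
$Y{\left(z \right)} = -143 + z$ ($Y{\left(z \right)} = \left(z - 100\right) - 43 = \left(-100 + z\right) - 43 = -143 + z$)
$F{\left(-23,-8 \right)} + Y{\left(-155 \right)} = -8 - 298 = -306$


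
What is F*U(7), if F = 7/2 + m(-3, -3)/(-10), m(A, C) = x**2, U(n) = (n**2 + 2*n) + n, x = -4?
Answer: 133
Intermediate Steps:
U(n) = n**2 + 3*n
m(A, C) = 16 (m(A, C) = (-4)**2 = 16)
F = 19/10 (F = 7/2 + 16/(-10) = 7*(1/2) + 16*(-1/10) = 7/2 - 8/5 = 19/10 ≈ 1.9000)
F*U(7) = 19*(7*(3 + 7))/10 = 19*(7*10)/10 = (19/10)*70 = 133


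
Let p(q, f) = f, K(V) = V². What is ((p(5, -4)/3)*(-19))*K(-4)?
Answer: 1216/3 ≈ 405.33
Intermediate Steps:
((p(5, -4)/3)*(-19))*K(-4) = (-4/3*(-19))*(-4)² = (-4*⅓*(-19))*16 = -4/3*(-19)*16 = (76/3)*16 = 1216/3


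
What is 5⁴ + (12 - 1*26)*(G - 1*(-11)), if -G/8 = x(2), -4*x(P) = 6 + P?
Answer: 247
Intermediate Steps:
x(P) = -3/2 - P/4 (x(P) = -(6 + P)/4 = -3/2 - P/4)
G = 16 (G = -8*(-3/2 - ¼*2) = -8*(-3/2 - ½) = -8*(-2) = 16)
5⁴ + (12 - 1*26)*(G - 1*(-11)) = 5⁴ + (12 - 1*26)*(16 - 1*(-11)) = 625 + (12 - 26)*(16 + 11) = 625 - 14*27 = 625 - 378 = 247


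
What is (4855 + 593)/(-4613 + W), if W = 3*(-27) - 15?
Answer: -5448/4709 ≈ -1.1569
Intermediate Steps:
W = -96 (W = -81 - 15 = -96)
(4855 + 593)/(-4613 + W) = (4855 + 593)/(-4613 - 96) = 5448/(-4709) = 5448*(-1/4709) = -5448/4709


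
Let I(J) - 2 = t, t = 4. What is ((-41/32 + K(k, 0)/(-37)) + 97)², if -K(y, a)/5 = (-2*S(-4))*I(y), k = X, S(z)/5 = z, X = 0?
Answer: 23022296361/1401856 ≈ 16423.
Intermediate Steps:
S(z) = 5*z
k = 0
I(J) = 6 (I(J) = 2 + 4 = 6)
K(y, a) = -1200 (K(y, a) = -5*(-10*(-4))*6 = -5*(-2*(-20))*6 = -200*6 = -5*240 = -1200)
((-41/32 + K(k, 0)/(-37)) + 97)² = ((-41/32 - 1200/(-37)) + 97)² = ((-41*1/32 - 1200*(-1/37)) + 97)² = ((-41/32 + 1200/37) + 97)² = (36883/1184 + 97)² = (151731/1184)² = 23022296361/1401856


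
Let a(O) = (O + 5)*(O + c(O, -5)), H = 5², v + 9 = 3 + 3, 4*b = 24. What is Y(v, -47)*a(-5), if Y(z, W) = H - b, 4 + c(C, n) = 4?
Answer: 0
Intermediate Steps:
b = 6 (b = (¼)*24 = 6)
c(C, n) = 0 (c(C, n) = -4 + 4 = 0)
v = -3 (v = -9 + (3 + 3) = -9 + 6 = -3)
H = 25
a(O) = O*(5 + O) (a(O) = (O + 5)*(O + 0) = (5 + O)*O = O*(5 + O))
Y(z, W) = 19 (Y(z, W) = 25 - 1*6 = 25 - 6 = 19)
Y(v, -47)*a(-5) = 19*(-5*(5 - 5)) = 19*(-5*0) = 19*0 = 0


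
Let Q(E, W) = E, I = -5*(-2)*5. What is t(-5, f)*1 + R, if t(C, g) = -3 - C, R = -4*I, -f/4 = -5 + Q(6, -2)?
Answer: -198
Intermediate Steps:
I = 50 (I = 10*5 = 50)
f = -4 (f = -4*(-5 + 6) = -4*1 = -4)
R = -200 (R = -4*50 = -200)
t(-5, f)*1 + R = (-3 - 1*(-5))*1 - 200 = (-3 + 5)*1 - 200 = 2*1 - 200 = 2 - 200 = -198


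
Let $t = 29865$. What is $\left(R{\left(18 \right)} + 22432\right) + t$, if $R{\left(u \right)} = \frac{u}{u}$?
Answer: $52298$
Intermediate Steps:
$R{\left(u \right)} = 1$
$\left(R{\left(18 \right)} + 22432\right) + t = \left(1 + 22432\right) + 29865 = 22433 + 29865 = 52298$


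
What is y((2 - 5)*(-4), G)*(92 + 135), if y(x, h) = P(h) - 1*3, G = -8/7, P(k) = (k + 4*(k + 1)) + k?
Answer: -9307/7 ≈ -1329.6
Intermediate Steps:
P(k) = 4 + 6*k (P(k) = (k + 4*(1 + k)) + k = (k + (4 + 4*k)) + k = (4 + 5*k) + k = 4 + 6*k)
G = -8/7 (G = -8*⅐ = -8/7 ≈ -1.1429)
y(x, h) = 1 + 6*h (y(x, h) = (4 + 6*h) - 1*3 = (4 + 6*h) - 3 = 1 + 6*h)
y((2 - 5)*(-4), G)*(92 + 135) = (1 + 6*(-8/7))*(92 + 135) = (1 - 48/7)*227 = -41/7*227 = -9307/7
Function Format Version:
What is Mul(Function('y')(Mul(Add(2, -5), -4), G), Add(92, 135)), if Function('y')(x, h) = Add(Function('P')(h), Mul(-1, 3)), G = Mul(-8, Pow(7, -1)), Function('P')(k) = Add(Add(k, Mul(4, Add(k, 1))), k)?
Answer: Rational(-9307, 7) ≈ -1329.6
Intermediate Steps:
Function('P')(k) = Add(4, Mul(6, k)) (Function('P')(k) = Add(Add(k, Mul(4, Add(1, k))), k) = Add(Add(k, Add(4, Mul(4, k))), k) = Add(Add(4, Mul(5, k)), k) = Add(4, Mul(6, k)))
G = Rational(-8, 7) (G = Mul(-8, Rational(1, 7)) = Rational(-8, 7) ≈ -1.1429)
Function('y')(x, h) = Add(1, Mul(6, h)) (Function('y')(x, h) = Add(Add(4, Mul(6, h)), Mul(-1, 3)) = Add(Add(4, Mul(6, h)), -3) = Add(1, Mul(6, h)))
Mul(Function('y')(Mul(Add(2, -5), -4), G), Add(92, 135)) = Mul(Add(1, Mul(6, Rational(-8, 7))), Add(92, 135)) = Mul(Add(1, Rational(-48, 7)), 227) = Mul(Rational(-41, 7), 227) = Rational(-9307, 7)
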